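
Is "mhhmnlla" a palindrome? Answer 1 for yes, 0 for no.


Input: mhhmnlla
Reversed: allnmhhm
  Compare pos 0 ('m') with pos 7 ('a'): MISMATCH
  Compare pos 1 ('h') with pos 6 ('l'): MISMATCH
  Compare pos 2 ('h') with pos 5 ('l'): MISMATCH
  Compare pos 3 ('m') with pos 4 ('n'): MISMATCH
Result: not a palindrome

0


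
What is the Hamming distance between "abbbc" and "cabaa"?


Comparing "abbbc" and "cabaa" position by position:
  Position 0: 'a' vs 'c' => differ
  Position 1: 'b' vs 'a' => differ
  Position 2: 'b' vs 'b' => same
  Position 3: 'b' vs 'a' => differ
  Position 4: 'c' vs 'a' => differ
Total differences (Hamming distance): 4

4


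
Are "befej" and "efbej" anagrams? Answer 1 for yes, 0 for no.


Strings: "befej", "efbej"
Sorted first:  beefj
Sorted second: beefj
Sorted forms match => anagrams

1


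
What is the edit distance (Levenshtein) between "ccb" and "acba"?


Computing edit distance: "ccb" -> "acba"
DP table:
           a    c    b    a
      0    1    2    3    4
  c   1    1    1    2    3
  c   2    2    1    2    3
  b   3    3    2    1    2
Edit distance = dp[3][4] = 2

2


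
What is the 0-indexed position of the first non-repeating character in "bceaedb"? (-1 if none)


Input: bceaedb
Character frequencies:
  'a': 1
  'b': 2
  'c': 1
  'd': 1
  'e': 2
Scanning left to right for freq == 1:
  Position 0 ('b'): freq=2, skip
  Position 1 ('c'): unique! => answer = 1

1


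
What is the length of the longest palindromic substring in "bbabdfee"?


Input: "bbabdfee"
Checking substrings for palindromes:
  [1:4] "bab" (len 3) => palindrome
  [0:2] "bb" (len 2) => palindrome
  [6:8] "ee" (len 2) => palindrome
Longest palindromic substring: "bab" with length 3

3


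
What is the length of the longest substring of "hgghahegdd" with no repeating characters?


Input: "hgghahegdd"
Sliding window (track last position of each char):
  Position 0 ('h'): window [0,0] length 1 -- new best
  Position 1 ('g'): window [0,1] length 2 -- new best
  Position 2 ('g'): repeat (last at 1), move window start to 2
  Position 2 ('g'): window [2,2] length 1
  Position 3 ('h'): window [2,3] length 2
  Position 4 ('a'): window [2,4] length 3 -- new best
  Position 5 ('h'): repeat (last at 3), move window start to 4
  Position 5 ('h'): window [4,5] length 2
  Position 6 ('e'): window [4,6] length 3
  Position 7 ('g'): window [4,7] length 4 -- new best
  Position 8 ('d'): window [4,8] length 5 -- new best
  Position 9 ('d'): repeat (last at 8), move window start to 9
  Position 9 ('d'): window [9,9] length 1
Longest substring with no repeats: "ahegd" with length 5

5


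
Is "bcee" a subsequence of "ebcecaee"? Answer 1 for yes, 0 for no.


Check if "bcee" is a subsequence of "ebcecaee"
Greedy scan:
  Position 0 ('e'): no match needed
  Position 1 ('b'): matches sub[0] = 'b'
  Position 2 ('c'): matches sub[1] = 'c'
  Position 3 ('e'): matches sub[2] = 'e'
  Position 4 ('c'): no match needed
  Position 5 ('a'): no match needed
  Position 6 ('e'): matches sub[3] = 'e'
  Position 7 ('e'): no match needed
All 4 characters matched => is a subsequence

1


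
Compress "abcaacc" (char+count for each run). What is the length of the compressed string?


Input: abcaacc
Runs:
  'a' x 1 => "a1"
  'b' x 1 => "b1"
  'c' x 1 => "c1"
  'a' x 2 => "a2"
  'c' x 2 => "c2"
Compressed: "a1b1c1a2c2"
Compressed length: 10

10


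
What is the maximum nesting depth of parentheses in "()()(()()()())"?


Input: "()()(()()()())"
Tracking depth:
  Position 0 '(': depth becomes 1
  Position 1 ')': depth becomes 0
  Position 2 '(': depth becomes 1
  Position 3 ')': depth becomes 0
  Position 4 '(': depth becomes 1
  Position 5 '(': depth becomes 2
  Position 6 ')': depth becomes 1
  Position 7 '(': depth becomes 2
  Position 8 ')': depth becomes 1
  Position 9 '(': depth becomes 2
  Position 10 ')': depth becomes 1
  Position 11 '(': depth becomes 2
  Position 12 ')': depth becomes 1
  Position 13 ')': depth becomes 0
Maximum depth reached: 2

2


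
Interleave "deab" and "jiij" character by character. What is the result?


Interleaving "deab" and "jiij":
  Position 0: 'd' from first, 'j' from second => "dj"
  Position 1: 'e' from first, 'i' from second => "ei"
  Position 2: 'a' from first, 'i' from second => "ai"
  Position 3: 'b' from first, 'j' from second => "bj"
Result: djeiaibj

djeiaibj


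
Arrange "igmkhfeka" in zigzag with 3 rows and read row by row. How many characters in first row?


Zigzag "igmkhfeka" into 3 rows:
Placing characters:
  'i' => row 0
  'g' => row 1
  'm' => row 2
  'k' => row 1
  'h' => row 0
  'f' => row 1
  'e' => row 2
  'k' => row 1
  'a' => row 0
Rows:
  Row 0: "iha"
  Row 1: "gkfk"
  Row 2: "me"
First row length: 3

3


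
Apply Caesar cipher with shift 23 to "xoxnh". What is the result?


Caesar cipher: shift "xoxnh" by 23
  'x' (pos 23) + 23 = pos 20 = 'u'
  'o' (pos 14) + 23 = pos 11 = 'l'
  'x' (pos 23) + 23 = pos 20 = 'u'
  'n' (pos 13) + 23 = pos 10 = 'k'
  'h' (pos 7) + 23 = pos 4 = 'e'
Result: uluke

uluke


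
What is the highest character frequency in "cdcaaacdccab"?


Input: cdcaaacdccab
Character counts:
  'a': 4
  'b': 1
  'c': 5
  'd': 2
Maximum frequency: 5

5


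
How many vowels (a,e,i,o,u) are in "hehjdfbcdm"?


Input: hehjdfbcdm
Checking each character:
  'h' at position 0: consonant
  'e' at position 1: vowel (running total: 1)
  'h' at position 2: consonant
  'j' at position 3: consonant
  'd' at position 4: consonant
  'f' at position 5: consonant
  'b' at position 6: consonant
  'c' at position 7: consonant
  'd' at position 8: consonant
  'm' at position 9: consonant
Total vowels: 1

1


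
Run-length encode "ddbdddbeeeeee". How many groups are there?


Input: ddbdddbeeeeee
Scanning for consecutive runs:
  Group 1: 'd' x 2 (positions 0-1)
  Group 2: 'b' x 1 (positions 2-2)
  Group 3: 'd' x 3 (positions 3-5)
  Group 4: 'b' x 1 (positions 6-6)
  Group 5: 'e' x 6 (positions 7-12)
Total groups: 5

5


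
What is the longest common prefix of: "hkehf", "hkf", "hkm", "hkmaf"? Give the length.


Words: hkehf, hkf, hkm, hkmaf
  Position 0: all 'h' => match
  Position 1: all 'k' => match
  Position 2: ('e', 'f', 'm', 'm') => mismatch, stop
LCP = "hk" (length 2)

2


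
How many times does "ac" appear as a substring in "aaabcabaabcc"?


Searching for "ac" in "aaabcabaabcc"
Scanning each position:
  Position 0: "aa" => no
  Position 1: "aa" => no
  Position 2: "ab" => no
  Position 3: "bc" => no
  Position 4: "ca" => no
  Position 5: "ab" => no
  Position 6: "ba" => no
  Position 7: "aa" => no
  Position 8: "ab" => no
  Position 9: "bc" => no
  Position 10: "cc" => no
Total occurrences: 0

0


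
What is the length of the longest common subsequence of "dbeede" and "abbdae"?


LCS of "dbeede" and "abbdae"
DP table:
           a    b    b    d    a    e
      0    0    0    0    0    0    0
  d   0    0    0    0    1    1    1
  b   0    0    1    1    1    1    1
  e   0    0    1    1    1    1    2
  e   0    0    1    1    1    1    2
  d   0    0    1    1    2    2    2
  e   0    0    1    1    2    2    3
LCS length = dp[6][6] = 3

3


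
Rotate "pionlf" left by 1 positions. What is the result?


Input: "pionlf", rotate left by 1
First 1 characters: "p"
Remaining characters: "ionlf"
Concatenate remaining + first: "ionlf" + "p" = "ionlfp"

ionlfp


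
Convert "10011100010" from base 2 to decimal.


Input: "10011100010" in base 2
Positional expansion:
  Digit '1' (value 1) x 2^10 = 1024
  Digit '0' (value 0) x 2^9 = 0
  Digit '0' (value 0) x 2^8 = 0
  Digit '1' (value 1) x 2^7 = 128
  Digit '1' (value 1) x 2^6 = 64
  Digit '1' (value 1) x 2^5 = 32
  Digit '0' (value 0) x 2^4 = 0
  Digit '0' (value 0) x 2^3 = 0
  Digit '0' (value 0) x 2^2 = 0
  Digit '1' (value 1) x 2^1 = 2
  Digit '0' (value 0) x 2^0 = 0
Sum = 1250

1250


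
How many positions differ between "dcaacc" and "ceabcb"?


Comparing "dcaacc" and "ceabcb" position by position:
  Position 0: 'd' vs 'c' => DIFFER
  Position 1: 'c' vs 'e' => DIFFER
  Position 2: 'a' vs 'a' => same
  Position 3: 'a' vs 'b' => DIFFER
  Position 4: 'c' vs 'c' => same
  Position 5: 'c' vs 'b' => DIFFER
Positions that differ: 4

4


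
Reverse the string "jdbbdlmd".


Input: jdbbdlmd
Reading characters right to left:
  Position 7: 'd'
  Position 6: 'm'
  Position 5: 'l'
  Position 4: 'd'
  Position 3: 'b'
  Position 2: 'b'
  Position 1: 'd'
  Position 0: 'j'
Reversed: dmldbbdj

dmldbbdj


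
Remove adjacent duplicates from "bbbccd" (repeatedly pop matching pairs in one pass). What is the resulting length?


Input: bbbccd
Stack-based adjacent duplicate removal:
  Read 'b': push. Stack: b
  Read 'b': matches stack top 'b' => pop. Stack: (empty)
  Read 'b': push. Stack: b
  Read 'c': push. Stack: bc
  Read 'c': matches stack top 'c' => pop. Stack: b
  Read 'd': push. Stack: bd
Final stack: "bd" (length 2)

2


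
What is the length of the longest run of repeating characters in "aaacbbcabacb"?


Input: "aaacbbcabacb"
Scanning for longest run:
  Position 1 ('a'): continues run of 'a', length=2
  Position 2 ('a'): continues run of 'a', length=3
  Position 3 ('c'): new char, reset run to 1
  Position 4 ('b'): new char, reset run to 1
  Position 5 ('b'): continues run of 'b', length=2
  Position 6 ('c'): new char, reset run to 1
  Position 7 ('a'): new char, reset run to 1
  Position 8 ('b'): new char, reset run to 1
  Position 9 ('a'): new char, reset run to 1
  Position 10 ('c'): new char, reset run to 1
  Position 11 ('b'): new char, reset run to 1
Longest run: 'a' with length 3

3


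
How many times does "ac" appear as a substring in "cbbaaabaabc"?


Searching for "ac" in "cbbaaabaabc"
Scanning each position:
  Position 0: "cb" => no
  Position 1: "bb" => no
  Position 2: "ba" => no
  Position 3: "aa" => no
  Position 4: "aa" => no
  Position 5: "ab" => no
  Position 6: "ba" => no
  Position 7: "aa" => no
  Position 8: "ab" => no
  Position 9: "bc" => no
Total occurrences: 0

0


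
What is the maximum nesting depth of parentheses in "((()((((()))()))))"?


Input: "((()((((()))()))))"
Tracking depth:
  Position 0 '(': depth becomes 1
  Position 1 '(': depth becomes 2
  Position 2 '(': depth becomes 3
  Position 3 ')': depth becomes 2
  Position 4 '(': depth becomes 3
  Position 5 '(': depth becomes 4
  Position 6 '(': depth becomes 5
  Position 7 '(': depth becomes 6
  Position 8 '(': depth becomes 7
  Position 9 ')': depth becomes 6
  Position 10 ')': depth becomes 5
  Position 11 ')': depth becomes 4
  Position 12 '(': depth becomes 5
  Position 13 ')': depth becomes 4
  Position 14 ')': depth becomes 3
  Position 15 ')': depth becomes 2
  Position 16 ')': depth becomes 1
  Position 17 ')': depth becomes 0
Maximum depth reached: 7

7


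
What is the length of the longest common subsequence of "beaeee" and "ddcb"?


LCS of "beaeee" and "ddcb"
DP table:
           d    d    c    b
      0    0    0    0    0
  b   0    0    0    0    1
  e   0    0    0    0    1
  a   0    0    0    0    1
  e   0    0    0    0    1
  e   0    0    0    0    1
  e   0    0    0    0    1
LCS length = dp[6][4] = 1

1


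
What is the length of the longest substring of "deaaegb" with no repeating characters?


Input: "deaaegb"
Sliding window (track last position of each char):
  Position 0 ('d'): window [0,0] length 1 -- new best
  Position 1 ('e'): window [0,1] length 2 -- new best
  Position 2 ('a'): window [0,2] length 3 -- new best
  Position 3 ('a'): repeat (last at 2), move window start to 3
  Position 3 ('a'): window [3,3] length 1
  Position 4 ('e'): window [3,4] length 2
  Position 5 ('g'): window [3,5] length 3
  Position 6 ('b'): window [3,6] length 4 -- new best
Longest substring with no repeats: "aegb" with length 4

4


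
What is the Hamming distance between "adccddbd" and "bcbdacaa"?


Comparing "adccddbd" and "bcbdacaa" position by position:
  Position 0: 'a' vs 'b' => differ
  Position 1: 'd' vs 'c' => differ
  Position 2: 'c' vs 'b' => differ
  Position 3: 'c' vs 'd' => differ
  Position 4: 'd' vs 'a' => differ
  Position 5: 'd' vs 'c' => differ
  Position 6: 'b' vs 'a' => differ
  Position 7: 'd' vs 'a' => differ
Total differences (Hamming distance): 8

8


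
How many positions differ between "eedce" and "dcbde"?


Comparing "eedce" and "dcbde" position by position:
  Position 0: 'e' vs 'd' => DIFFER
  Position 1: 'e' vs 'c' => DIFFER
  Position 2: 'd' vs 'b' => DIFFER
  Position 3: 'c' vs 'd' => DIFFER
  Position 4: 'e' vs 'e' => same
Positions that differ: 4

4


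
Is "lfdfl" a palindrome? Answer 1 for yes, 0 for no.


Input: lfdfl
Reversed: lfdfl
  Compare pos 0 ('l') with pos 4 ('l'): match
  Compare pos 1 ('f') with pos 3 ('f'): match
Result: palindrome

1


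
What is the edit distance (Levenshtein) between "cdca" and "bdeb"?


Computing edit distance: "cdca" -> "bdeb"
DP table:
           b    d    e    b
      0    1    2    3    4
  c   1    1    2    3    4
  d   2    2    1    2    3
  c   3    3    2    2    3
  a   4    4    3    3    3
Edit distance = dp[4][4] = 3

3


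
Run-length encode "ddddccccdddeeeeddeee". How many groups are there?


Input: ddddccccdddeeeeddeee
Scanning for consecutive runs:
  Group 1: 'd' x 4 (positions 0-3)
  Group 2: 'c' x 4 (positions 4-7)
  Group 3: 'd' x 3 (positions 8-10)
  Group 4: 'e' x 4 (positions 11-14)
  Group 5: 'd' x 2 (positions 15-16)
  Group 6: 'e' x 3 (positions 17-19)
Total groups: 6

6


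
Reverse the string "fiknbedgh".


Input: fiknbedgh
Reading characters right to left:
  Position 8: 'h'
  Position 7: 'g'
  Position 6: 'd'
  Position 5: 'e'
  Position 4: 'b'
  Position 3: 'n'
  Position 2: 'k'
  Position 1: 'i'
  Position 0: 'f'
Reversed: hgdebnkif

hgdebnkif


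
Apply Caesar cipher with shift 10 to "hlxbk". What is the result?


Caesar cipher: shift "hlxbk" by 10
  'h' (pos 7) + 10 = pos 17 = 'r'
  'l' (pos 11) + 10 = pos 21 = 'v'
  'x' (pos 23) + 10 = pos 7 = 'h'
  'b' (pos 1) + 10 = pos 11 = 'l'
  'k' (pos 10) + 10 = pos 20 = 'u'
Result: rvhlu

rvhlu


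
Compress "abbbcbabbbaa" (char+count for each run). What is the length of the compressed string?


Input: abbbcbabbbaa
Runs:
  'a' x 1 => "a1"
  'b' x 3 => "b3"
  'c' x 1 => "c1"
  'b' x 1 => "b1"
  'a' x 1 => "a1"
  'b' x 3 => "b3"
  'a' x 2 => "a2"
Compressed: "a1b3c1b1a1b3a2"
Compressed length: 14

14


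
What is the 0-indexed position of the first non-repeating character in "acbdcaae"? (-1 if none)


Input: acbdcaae
Character frequencies:
  'a': 3
  'b': 1
  'c': 2
  'd': 1
  'e': 1
Scanning left to right for freq == 1:
  Position 0 ('a'): freq=3, skip
  Position 1 ('c'): freq=2, skip
  Position 2 ('b'): unique! => answer = 2

2


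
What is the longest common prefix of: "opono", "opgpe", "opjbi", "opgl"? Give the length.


Words: opono, opgpe, opjbi, opgl
  Position 0: all 'o' => match
  Position 1: all 'p' => match
  Position 2: ('o', 'g', 'j', 'g') => mismatch, stop
LCP = "op" (length 2)

2


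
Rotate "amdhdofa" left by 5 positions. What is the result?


Input: "amdhdofa", rotate left by 5
First 5 characters: "amdhd"
Remaining characters: "ofa"
Concatenate remaining + first: "ofa" + "amdhd" = "ofaamdhd"

ofaamdhd


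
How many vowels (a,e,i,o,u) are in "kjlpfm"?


Input: kjlpfm
Checking each character:
  'k' at position 0: consonant
  'j' at position 1: consonant
  'l' at position 2: consonant
  'p' at position 3: consonant
  'f' at position 4: consonant
  'm' at position 5: consonant
Total vowels: 0

0


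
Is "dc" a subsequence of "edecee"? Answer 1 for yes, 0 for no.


Check if "dc" is a subsequence of "edecee"
Greedy scan:
  Position 0 ('e'): no match needed
  Position 1 ('d'): matches sub[0] = 'd'
  Position 2 ('e'): no match needed
  Position 3 ('c'): matches sub[1] = 'c'
  Position 4 ('e'): no match needed
  Position 5 ('e'): no match needed
All 2 characters matched => is a subsequence

1


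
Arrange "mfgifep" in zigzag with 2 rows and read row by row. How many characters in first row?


Zigzag "mfgifep" into 2 rows:
Placing characters:
  'm' => row 0
  'f' => row 1
  'g' => row 0
  'i' => row 1
  'f' => row 0
  'e' => row 1
  'p' => row 0
Rows:
  Row 0: "mgfp"
  Row 1: "fie"
First row length: 4

4


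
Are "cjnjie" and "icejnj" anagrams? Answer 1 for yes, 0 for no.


Strings: "cjnjie", "icejnj"
Sorted first:  ceijjn
Sorted second: ceijjn
Sorted forms match => anagrams

1


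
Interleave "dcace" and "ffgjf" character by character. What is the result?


Interleaving "dcace" and "ffgjf":
  Position 0: 'd' from first, 'f' from second => "df"
  Position 1: 'c' from first, 'f' from second => "cf"
  Position 2: 'a' from first, 'g' from second => "ag"
  Position 3: 'c' from first, 'j' from second => "cj"
  Position 4: 'e' from first, 'f' from second => "ef"
Result: dfcfagcjef

dfcfagcjef


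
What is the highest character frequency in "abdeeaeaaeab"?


Input: abdeeaeaaeab
Character counts:
  'a': 5
  'b': 2
  'd': 1
  'e': 4
Maximum frequency: 5

5


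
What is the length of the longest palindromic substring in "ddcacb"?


Input: "ddcacb"
Checking substrings for palindromes:
  [2:5] "cac" (len 3) => palindrome
  [0:2] "dd" (len 2) => palindrome
Longest palindromic substring: "cac" with length 3

3


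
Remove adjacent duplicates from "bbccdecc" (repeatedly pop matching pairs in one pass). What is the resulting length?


Input: bbccdecc
Stack-based adjacent duplicate removal:
  Read 'b': push. Stack: b
  Read 'b': matches stack top 'b' => pop. Stack: (empty)
  Read 'c': push. Stack: c
  Read 'c': matches stack top 'c' => pop. Stack: (empty)
  Read 'd': push. Stack: d
  Read 'e': push. Stack: de
  Read 'c': push. Stack: dec
  Read 'c': matches stack top 'c' => pop. Stack: de
Final stack: "de" (length 2)

2


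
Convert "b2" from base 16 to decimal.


Input: "b2" in base 16
Positional expansion:
  Digit 'b' (value 11) x 16^1 = 176
  Digit '2' (value 2) x 16^0 = 2
Sum = 178

178


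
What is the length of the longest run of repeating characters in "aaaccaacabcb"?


Input: "aaaccaacabcb"
Scanning for longest run:
  Position 1 ('a'): continues run of 'a', length=2
  Position 2 ('a'): continues run of 'a', length=3
  Position 3 ('c'): new char, reset run to 1
  Position 4 ('c'): continues run of 'c', length=2
  Position 5 ('a'): new char, reset run to 1
  Position 6 ('a'): continues run of 'a', length=2
  Position 7 ('c'): new char, reset run to 1
  Position 8 ('a'): new char, reset run to 1
  Position 9 ('b'): new char, reset run to 1
  Position 10 ('c'): new char, reset run to 1
  Position 11 ('b'): new char, reset run to 1
Longest run: 'a' with length 3

3


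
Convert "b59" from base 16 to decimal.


Input: "b59" in base 16
Positional expansion:
  Digit 'b' (value 11) x 16^2 = 2816
  Digit '5' (value 5) x 16^1 = 80
  Digit '9' (value 9) x 16^0 = 9
Sum = 2905

2905


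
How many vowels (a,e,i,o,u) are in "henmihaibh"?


Input: henmihaibh
Checking each character:
  'h' at position 0: consonant
  'e' at position 1: vowel (running total: 1)
  'n' at position 2: consonant
  'm' at position 3: consonant
  'i' at position 4: vowel (running total: 2)
  'h' at position 5: consonant
  'a' at position 6: vowel (running total: 3)
  'i' at position 7: vowel (running total: 4)
  'b' at position 8: consonant
  'h' at position 9: consonant
Total vowels: 4

4


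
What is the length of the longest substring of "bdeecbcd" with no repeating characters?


Input: "bdeecbcd"
Sliding window (track last position of each char):
  Position 0 ('b'): window [0,0] length 1 -- new best
  Position 1 ('d'): window [0,1] length 2 -- new best
  Position 2 ('e'): window [0,2] length 3 -- new best
  Position 3 ('e'): repeat (last at 2), move window start to 3
  Position 3 ('e'): window [3,3] length 1
  Position 4 ('c'): window [3,4] length 2
  Position 5 ('b'): window [3,5] length 3
  Position 6 ('c'): repeat (last at 4), move window start to 5
  Position 6 ('c'): window [5,6] length 2
  Position 7 ('d'): window [5,7] length 3
Longest substring with no repeats: "bde" with length 3

3


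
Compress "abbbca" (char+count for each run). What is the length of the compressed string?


Input: abbbca
Runs:
  'a' x 1 => "a1"
  'b' x 3 => "b3"
  'c' x 1 => "c1"
  'a' x 1 => "a1"
Compressed: "a1b3c1a1"
Compressed length: 8

8


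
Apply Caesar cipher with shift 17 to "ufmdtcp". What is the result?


Caesar cipher: shift "ufmdtcp" by 17
  'u' (pos 20) + 17 = pos 11 = 'l'
  'f' (pos 5) + 17 = pos 22 = 'w'
  'm' (pos 12) + 17 = pos 3 = 'd'
  'd' (pos 3) + 17 = pos 20 = 'u'
  't' (pos 19) + 17 = pos 10 = 'k'
  'c' (pos 2) + 17 = pos 19 = 't'
  'p' (pos 15) + 17 = pos 6 = 'g'
Result: lwduktg

lwduktg


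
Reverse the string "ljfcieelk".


Input: ljfcieelk
Reading characters right to left:
  Position 8: 'k'
  Position 7: 'l'
  Position 6: 'e'
  Position 5: 'e'
  Position 4: 'i'
  Position 3: 'c'
  Position 2: 'f'
  Position 1: 'j'
  Position 0: 'l'
Reversed: kleeicfjl

kleeicfjl


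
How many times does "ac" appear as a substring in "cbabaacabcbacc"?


Searching for "ac" in "cbabaacabcbacc"
Scanning each position:
  Position 0: "cb" => no
  Position 1: "ba" => no
  Position 2: "ab" => no
  Position 3: "ba" => no
  Position 4: "aa" => no
  Position 5: "ac" => MATCH
  Position 6: "ca" => no
  Position 7: "ab" => no
  Position 8: "bc" => no
  Position 9: "cb" => no
  Position 10: "ba" => no
  Position 11: "ac" => MATCH
  Position 12: "cc" => no
Total occurrences: 2

2


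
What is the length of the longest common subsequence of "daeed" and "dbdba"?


LCS of "daeed" and "dbdba"
DP table:
           d    b    d    b    a
      0    0    0    0    0    0
  d   0    1    1    1    1    1
  a   0    1    1    1    1    2
  e   0    1    1    1    1    2
  e   0    1    1    1    1    2
  d   0    1    1    2    2    2
LCS length = dp[5][5] = 2

2


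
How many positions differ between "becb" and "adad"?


Comparing "becb" and "adad" position by position:
  Position 0: 'b' vs 'a' => DIFFER
  Position 1: 'e' vs 'd' => DIFFER
  Position 2: 'c' vs 'a' => DIFFER
  Position 3: 'b' vs 'd' => DIFFER
Positions that differ: 4

4


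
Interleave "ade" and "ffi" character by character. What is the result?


Interleaving "ade" and "ffi":
  Position 0: 'a' from first, 'f' from second => "af"
  Position 1: 'd' from first, 'f' from second => "df"
  Position 2: 'e' from first, 'i' from second => "ei"
Result: afdfei

afdfei


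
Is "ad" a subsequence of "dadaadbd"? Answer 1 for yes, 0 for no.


Check if "ad" is a subsequence of "dadaadbd"
Greedy scan:
  Position 0 ('d'): no match needed
  Position 1 ('a'): matches sub[0] = 'a'
  Position 2 ('d'): matches sub[1] = 'd'
  Position 3 ('a'): no match needed
  Position 4 ('a'): no match needed
  Position 5 ('d'): no match needed
  Position 6 ('b'): no match needed
  Position 7 ('d'): no match needed
All 2 characters matched => is a subsequence

1


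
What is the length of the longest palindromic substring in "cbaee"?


Input: "cbaee"
Checking substrings for palindromes:
  [3:5] "ee" (len 2) => palindrome
Longest palindromic substring: "ee" with length 2

2


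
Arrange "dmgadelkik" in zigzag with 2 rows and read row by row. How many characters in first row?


Zigzag "dmgadelkik" into 2 rows:
Placing characters:
  'd' => row 0
  'm' => row 1
  'g' => row 0
  'a' => row 1
  'd' => row 0
  'e' => row 1
  'l' => row 0
  'k' => row 1
  'i' => row 0
  'k' => row 1
Rows:
  Row 0: "dgdli"
  Row 1: "maekk"
First row length: 5

5


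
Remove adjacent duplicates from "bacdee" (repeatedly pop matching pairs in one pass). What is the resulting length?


Input: bacdee
Stack-based adjacent duplicate removal:
  Read 'b': push. Stack: b
  Read 'a': push. Stack: ba
  Read 'c': push. Stack: bac
  Read 'd': push. Stack: bacd
  Read 'e': push. Stack: bacde
  Read 'e': matches stack top 'e' => pop. Stack: bacd
Final stack: "bacd" (length 4)

4


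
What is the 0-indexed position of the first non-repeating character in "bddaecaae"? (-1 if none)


Input: bddaecaae
Character frequencies:
  'a': 3
  'b': 1
  'c': 1
  'd': 2
  'e': 2
Scanning left to right for freq == 1:
  Position 0 ('b'): unique! => answer = 0

0


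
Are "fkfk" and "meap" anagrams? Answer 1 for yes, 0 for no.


Strings: "fkfk", "meap"
Sorted first:  ffkk
Sorted second: aemp
Differ at position 0: 'f' vs 'a' => not anagrams

0


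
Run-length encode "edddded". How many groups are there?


Input: edddded
Scanning for consecutive runs:
  Group 1: 'e' x 1 (positions 0-0)
  Group 2: 'd' x 4 (positions 1-4)
  Group 3: 'e' x 1 (positions 5-5)
  Group 4: 'd' x 1 (positions 6-6)
Total groups: 4

4


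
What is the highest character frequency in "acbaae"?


Input: acbaae
Character counts:
  'a': 3
  'b': 1
  'c': 1
  'e': 1
Maximum frequency: 3

3


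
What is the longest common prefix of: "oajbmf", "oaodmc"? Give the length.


Words: oajbmf, oaodmc
  Position 0: all 'o' => match
  Position 1: all 'a' => match
  Position 2: ('j', 'o') => mismatch, stop
LCP = "oa" (length 2)

2


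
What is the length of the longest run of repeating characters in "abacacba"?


Input: "abacacba"
Scanning for longest run:
  Position 1 ('b'): new char, reset run to 1
  Position 2 ('a'): new char, reset run to 1
  Position 3 ('c'): new char, reset run to 1
  Position 4 ('a'): new char, reset run to 1
  Position 5 ('c'): new char, reset run to 1
  Position 6 ('b'): new char, reset run to 1
  Position 7 ('a'): new char, reset run to 1
Longest run: 'a' with length 1

1


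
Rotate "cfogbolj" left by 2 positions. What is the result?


Input: "cfogbolj", rotate left by 2
First 2 characters: "cf"
Remaining characters: "ogbolj"
Concatenate remaining + first: "ogbolj" + "cf" = "ogboljcf"

ogboljcf


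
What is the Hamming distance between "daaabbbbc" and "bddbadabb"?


Comparing "daaabbbbc" and "bddbadabb" position by position:
  Position 0: 'd' vs 'b' => differ
  Position 1: 'a' vs 'd' => differ
  Position 2: 'a' vs 'd' => differ
  Position 3: 'a' vs 'b' => differ
  Position 4: 'b' vs 'a' => differ
  Position 5: 'b' vs 'd' => differ
  Position 6: 'b' vs 'a' => differ
  Position 7: 'b' vs 'b' => same
  Position 8: 'c' vs 'b' => differ
Total differences (Hamming distance): 8

8


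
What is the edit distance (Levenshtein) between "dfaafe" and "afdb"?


Computing edit distance: "dfaafe" -> "afdb"
DP table:
           a    f    d    b
      0    1    2    3    4
  d   1    1    2    2    3
  f   2    2    1    2    3
  a   3    2    2    2    3
  a   4    3    3    3    3
  f   5    4    3    4    4
  e   6    5    4    4    5
Edit distance = dp[6][4] = 5

5


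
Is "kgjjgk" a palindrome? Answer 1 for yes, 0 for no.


Input: kgjjgk
Reversed: kgjjgk
  Compare pos 0 ('k') with pos 5 ('k'): match
  Compare pos 1 ('g') with pos 4 ('g'): match
  Compare pos 2 ('j') with pos 3 ('j'): match
Result: palindrome

1


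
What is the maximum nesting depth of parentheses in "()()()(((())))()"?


Input: "()()()(((())))()"
Tracking depth:
  Position 0 '(': depth becomes 1
  Position 1 ')': depth becomes 0
  Position 2 '(': depth becomes 1
  Position 3 ')': depth becomes 0
  Position 4 '(': depth becomes 1
  Position 5 ')': depth becomes 0
  Position 6 '(': depth becomes 1
  Position 7 '(': depth becomes 2
  Position 8 '(': depth becomes 3
  Position 9 '(': depth becomes 4
  Position 10 ')': depth becomes 3
  Position 11 ')': depth becomes 2
  Position 12 ')': depth becomes 1
  Position 13 ')': depth becomes 0
  Position 14 '(': depth becomes 1
  Position 15 ')': depth becomes 0
Maximum depth reached: 4

4


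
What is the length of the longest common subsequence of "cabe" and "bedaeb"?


LCS of "cabe" and "bedaeb"
DP table:
           b    e    d    a    e    b
      0    0    0    0    0    0    0
  c   0    0    0    0    0    0    0
  a   0    0    0    0    1    1    1
  b   0    1    1    1    1    1    2
  e   0    1    2    2    2    2    2
LCS length = dp[4][6] = 2

2


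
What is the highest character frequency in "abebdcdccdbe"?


Input: abebdcdccdbe
Character counts:
  'a': 1
  'b': 3
  'c': 3
  'd': 3
  'e': 2
Maximum frequency: 3

3


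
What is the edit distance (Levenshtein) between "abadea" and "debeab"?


Computing edit distance: "abadea" -> "debeab"
DP table:
           d    e    b    e    a    b
      0    1    2    3    4    5    6
  a   1    1    2    3    4    4    5
  b   2    2    2    2    3    4    4
  a   3    3    3    3    3    3    4
  d   4    3    4    4    4    4    4
  e   5    4    3    4    4    5    5
  a   6    5    4    4    5    4    5
Edit distance = dp[6][6] = 5

5


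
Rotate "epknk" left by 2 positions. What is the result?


Input: "epknk", rotate left by 2
First 2 characters: "ep"
Remaining characters: "knk"
Concatenate remaining + first: "knk" + "ep" = "knkep"

knkep


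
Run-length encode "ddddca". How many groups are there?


Input: ddddca
Scanning for consecutive runs:
  Group 1: 'd' x 4 (positions 0-3)
  Group 2: 'c' x 1 (positions 4-4)
  Group 3: 'a' x 1 (positions 5-5)
Total groups: 3

3


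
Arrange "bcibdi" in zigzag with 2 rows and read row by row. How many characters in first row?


Zigzag "bcibdi" into 2 rows:
Placing characters:
  'b' => row 0
  'c' => row 1
  'i' => row 0
  'b' => row 1
  'd' => row 0
  'i' => row 1
Rows:
  Row 0: "bid"
  Row 1: "cbi"
First row length: 3

3


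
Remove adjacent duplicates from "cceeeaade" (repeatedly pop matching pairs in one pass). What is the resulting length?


Input: cceeeaade
Stack-based adjacent duplicate removal:
  Read 'c': push. Stack: c
  Read 'c': matches stack top 'c' => pop. Stack: (empty)
  Read 'e': push. Stack: e
  Read 'e': matches stack top 'e' => pop. Stack: (empty)
  Read 'e': push. Stack: e
  Read 'a': push. Stack: ea
  Read 'a': matches stack top 'a' => pop. Stack: e
  Read 'd': push. Stack: ed
  Read 'e': push. Stack: ede
Final stack: "ede" (length 3)

3


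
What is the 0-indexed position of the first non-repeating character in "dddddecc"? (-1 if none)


Input: dddddecc
Character frequencies:
  'c': 2
  'd': 5
  'e': 1
Scanning left to right for freq == 1:
  Position 0 ('d'): freq=5, skip
  Position 1 ('d'): freq=5, skip
  Position 2 ('d'): freq=5, skip
  Position 3 ('d'): freq=5, skip
  Position 4 ('d'): freq=5, skip
  Position 5 ('e'): unique! => answer = 5

5


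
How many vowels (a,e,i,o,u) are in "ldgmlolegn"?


Input: ldgmlolegn
Checking each character:
  'l' at position 0: consonant
  'd' at position 1: consonant
  'g' at position 2: consonant
  'm' at position 3: consonant
  'l' at position 4: consonant
  'o' at position 5: vowel (running total: 1)
  'l' at position 6: consonant
  'e' at position 7: vowel (running total: 2)
  'g' at position 8: consonant
  'n' at position 9: consonant
Total vowels: 2

2


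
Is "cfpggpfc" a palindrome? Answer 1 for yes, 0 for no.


Input: cfpggpfc
Reversed: cfpggpfc
  Compare pos 0 ('c') with pos 7 ('c'): match
  Compare pos 1 ('f') with pos 6 ('f'): match
  Compare pos 2 ('p') with pos 5 ('p'): match
  Compare pos 3 ('g') with pos 4 ('g'): match
Result: palindrome

1


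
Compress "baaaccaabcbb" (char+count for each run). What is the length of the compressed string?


Input: baaaccaabcbb
Runs:
  'b' x 1 => "b1"
  'a' x 3 => "a3"
  'c' x 2 => "c2"
  'a' x 2 => "a2"
  'b' x 1 => "b1"
  'c' x 1 => "c1"
  'b' x 2 => "b2"
Compressed: "b1a3c2a2b1c1b2"
Compressed length: 14

14


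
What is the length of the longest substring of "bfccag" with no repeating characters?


Input: "bfccag"
Sliding window (track last position of each char):
  Position 0 ('b'): window [0,0] length 1 -- new best
  Position 1 ('f'): window [0,1] length 2 -- new best
  Position 2 ('c'): window [0,2] length 3 -- new best
  Position 3 ('c'): repeat (last at 2), move window start to 3
  Position 3 ('c'): window [3,3] length 1
  Position 4 ('a'): window [3,4] length 2
  Position 5 ('g'): window [3,5] length 3
Longest substring with no repeats: "bfc" with length 3

3


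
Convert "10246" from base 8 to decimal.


Input: "10246" in base 8
Positional expansion:
  Digit '1' (value 1) x 8^4 = 4096
  Digit '0' (value 0) x 8^3 = 0
  Digit '2' (value 2) x 8^2 = 128
  Digit '4' (value 4) x 8^1 = 32
  Digit '6' (value 6) x 8^0 = 6
Sum = 4262

4262


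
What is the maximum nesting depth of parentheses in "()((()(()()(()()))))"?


Input: "()((()(()()(()()))))"
Tracking depth:
  Position 0 '(': depth becomes 1
  Position 1 ')': depth becomes 0
  Position 2 '(': depth becomes 1
  Position 3 '(': depth becomes 2
  Position 4 '(': depth becomes 3
  Position 5 ')': depth becomes 2
  Position 6 '(': depth becomes 3
  Position 7 '(': depth becomes 4
  Position 8 ')': depth becomes 3
  Position 9 '(': depth becomes 4
  Position 10 ')': depth becomes 3
  Position 11 '(': depth becomes 4
  Position 12 '(': depth becomes 5
  Position 13 ')': depth becomes 4
  Position 14 '(': depth becomes 5
  Position 15 ')': depth becomes 4
  Position 16 ')': depth becomes 3
  Position 17 ')': depth becomes 2
  Position 18 ')': depth becomes 1
  Position 19 ')': depth becomes 0
Maximum depth reached: 5

5


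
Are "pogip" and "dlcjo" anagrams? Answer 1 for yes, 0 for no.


Strings: "pogip", "dlcjo"
Sorted first:  giopp
Sorted second: cdjlo
Differ at position 0: 'g' vs 'c' => not anagrams

0


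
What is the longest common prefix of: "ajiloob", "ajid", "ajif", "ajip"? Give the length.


Words: ajiloob, ajid, ajif, ajip
  Position 0: all 'a' => match
  Position 1: all 'j' => match
  Position 2: all 'i' => match
  Position 3: ('l', 'd', 'f', 'p') => mismatch, stop
LCP = "aji" (length 3)

3


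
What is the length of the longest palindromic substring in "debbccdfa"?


Input: "debbccdfa"
Checking substrings for palindromes:
  [2:4] "bb" (len 2) => palindrome
  [4:6] "cc" (len 2) => palindrome
Longest palindromic substring: "bb" with length 2

2


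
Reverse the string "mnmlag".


Input: mnmlag
Reading characters right to left:
  Position 5: 'g'
  Position 4: 'a'
  Position 3: 'l'
  Position 2: 'm'
  Position 1: 'n'
  Position 0: 'm'
Reversed: galmnm

galmnm


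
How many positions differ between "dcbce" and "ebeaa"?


Comparing "dcbce" and "ebeaa" position by position:
  Position 0: 'd' vs 'e' => DIFFER
  Position 1: 'c' vs 'b' => DIFFER
  Position 2: 'b' vs 'e' => DIFFER
  Position 3: 'c' vs 'a' => DIFFER
  Position 4: 'e' vs 'a' => DIFFER
Positions that differ: 5

5


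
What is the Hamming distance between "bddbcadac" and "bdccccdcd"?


Comparing "bddbcadac" and "bdccccdcd" position by position:
  Position 0: 'b' vs 'b' => same
  Position 1: 'd' vs 'd' => same
  Position 2: 'd' vs 'c' => differ
  Position 3: 'b' vs 'c' => differ
  Position 4: 'c' vs 'c' => same
  Position 5: 'a' vs 'c' => differ
  Position 6: 'd' vs 'd' => same
  Position 7: 'a' vs 'c' => differ
  Position 8: 'c' vs 'd' => differ
Total differences (Hamming distance): 5

5


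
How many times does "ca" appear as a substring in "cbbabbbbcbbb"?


Searching for "ca" in "cbbabbbbcbbb"
Scanning each position:
  Position 0: "cb" => no
  Position 1: "bb" => no
  Position 2: "ba" => no
  Position 3: "ab" => no
  Position 4: "bb" => no
  Position 5: "bb" => no
  Position 6: "bb" => no
  Position 7: "bc" => no
  Position 8: "cb" => no
  Position 9: "bb" => no
  Position 10: "bb" => no
Total occurrences: 0

0


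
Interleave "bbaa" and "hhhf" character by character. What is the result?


Interleaving "bbaa" and "hhhf":
  Position 0: 'b' from first, 'h' from second => "bh"
  Position 1: 'b' from first, 'h' from second => "bh"
  Position 2: 'a' from first, 'h' from second => "ah"
  Position 3: 'a' from first, 'f' from second => "af"
Result: bhbhahaf

bhbhahaf


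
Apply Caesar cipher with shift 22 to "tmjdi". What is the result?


Caesar cipher: shift "tmjdi" by 22
  't' (pos 19) + 22 = pos 15 = 'p'
  'm' (pos 12) + 22 = pos 8 = 'i'
  'j' (pos 9) + 22 = pos 5 = 'f'
  'd' (pos 3) + 22 = pos 25 = 'z'
  'i' (pos 8) + 22 = pos 4 = 'e'
Result: pifze

pifze


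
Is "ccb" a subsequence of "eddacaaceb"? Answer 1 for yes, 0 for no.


Check if "ccb" is a subsequence of "eddacaaceb"
Greedy scan:
  Position 0 ('e'): no match needed
  Position 1 ('d'): no match needed
  Position 2 ('d'): no match needed
  Position 3 ('a'): no match needed
  Position 4 ('c'): matches sub[0] = 'c'
  Position 5 ('a'): no match needed
  Position 6 ('a'): no match needed
  Position 7 ('c'): matches sub[1] = 'c'
  Position 8 ('e'): no match needed
  Position 9 ('b'): matches sub[2] = 'b'
All 3 characters matched => is a subsequence

1


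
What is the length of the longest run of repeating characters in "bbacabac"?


Input: "bbacabac"
Scanning for longest run:
  Position 1 ('b'): continues run of 'b', length=2
  Position 2 ('a'): new char, reset run to 1
  Position 3 ('c'): new char, reset run to 1
  Position 4 ('a'): new char, reset run to 1
  Position 5 ('b'): new char, reset run to 1
  Position 6 ('a'): new char, reset run to 1
  Position 7 ('c'): new char, reset run to 1
Longest run: 'b' with length 2

2


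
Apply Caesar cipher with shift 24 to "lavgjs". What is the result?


Caesar cipher: shift "lavgjs" by 24
  'l' (pos 11) + 24 = pos 9 = 'j'
  'a' (pos 0) + 24 = pos 24 = 'y'
  'v' (pos 21) + 24 = pos 19 = 't'
  'g' (pos 6) + 24 = pos 4 = 'e'
  'j' (pos 9) + 24 = pos 7 = 'h'
  's' (pos 18) + 24 = pos 16 = 'q'
Result: jytehq

jytehq


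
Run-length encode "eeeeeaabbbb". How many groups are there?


Input: eeeeeaabbbb
Scanning for consecutive runs:
  Group 1: 'e' x 5 (positions 0-4)
  Group 2: 'a' x 2 (positions 5-6)
  Group 3: 'b' x 4 (positions 7-10)
Total groups: 3

3


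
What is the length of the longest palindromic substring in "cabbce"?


Input: "cabbce"
Checking substrings for palindromes:
  [2:4] "bb" (len 2) => palindrome
Longest palindromic substring: "bb" with length 2

2


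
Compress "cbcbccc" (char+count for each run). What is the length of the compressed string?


Input: cbcbccc
Runs:
  'c' x 1 => "c1"
  'b' x 1 => "b1"
  'c' x 1 => "c1"
  'b' x 1 => "b1"
  'c' x 3 => "c3"
Compressed: "c1b1c1b1c3"
Compressed length: 10

10


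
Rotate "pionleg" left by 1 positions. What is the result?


Input: "pionleg", rotate left by 1
First 1 characters: "p"
Remaining characters: "ionleg"
Concatenate remaining + first: "ionleg" + "p" = "ionlegp"

ionlegp


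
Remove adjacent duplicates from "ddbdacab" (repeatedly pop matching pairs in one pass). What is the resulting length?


Input: ddbdacab
Stack-based adjacent duplicate removal:
  Read 'd': push. Stack: d
  Read 'd': matches stack top 'd' => pop. Stack: (empty)
  Read 'b': push. Stack: b
  Read 'd': push. Stack: bd
  Read 'a': push. Stack: bda
  Read 'c': push. Stack: bdac
  Read 'a': push. Stack: bdaca
  Read 'b': push. Stack: bdacab
Final stack: "bdacab" (length 6)

6


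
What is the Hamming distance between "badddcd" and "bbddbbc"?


Comparing "badddcd" and "bbddbbc" position by position:
  Position 0: 'b' vs 'b' => same
  Position 1: 'a' vs 'b' => differ
  Position 2: 'd' vs 'd' => same
  Position 3: 'd' vs 'd' => same
  Position 4: 'd' vs 'b' => differ
  Position 5: 'c' vs 'b' => differ
  Position 6: 'd' vs 'c' => differ
Total differences (Hamming distance): 4

4


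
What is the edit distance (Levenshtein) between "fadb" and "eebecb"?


Computing edit distance: "fadb" -> "eebecb"
DP table:
           e    e    b    e    c    b
      0    1    2    3    4    5    6
  f   1    1    2    3    4    5    6
  a   2    2    2    3    4    5    6
  d   3    3    3    3    4    5    6
  b   4    4    4    3    4    5    5
Edit distance = dp[4][6] = 5

5


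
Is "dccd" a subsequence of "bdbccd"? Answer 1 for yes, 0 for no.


Check if "dccd" is a subsequence of "bdbccd"
Greedy scan:
  Position 0 ('b'): no match needed
  Position 1 ('d'): matches sub[0] = 'd'
  Position 2 ('b'): no match needed
  Position 3 ('c'): matches sub[1] = 'c'
  Position 4 ('c'): matches sub[2] = 'c'
  Position 5 ('d'): matches sub[3] = 'd'
All 4 characters matched => is a subsequence

1
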